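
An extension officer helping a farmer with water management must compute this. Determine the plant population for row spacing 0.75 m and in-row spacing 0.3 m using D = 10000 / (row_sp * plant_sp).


D = 10000 / (row_sp * plant_sp)
  = 10000 / (0.75 * 0.3)
  = 10000 / 0.2250
  = 44444.44 plants/ha


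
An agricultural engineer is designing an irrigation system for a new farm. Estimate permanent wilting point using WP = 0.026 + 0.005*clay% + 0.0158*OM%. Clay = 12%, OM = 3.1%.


WP = 0.026 + 0.005*12 + 0.0158*3.1
   = 0.026 + 0.0600 + 0.0490
   = 0.1350


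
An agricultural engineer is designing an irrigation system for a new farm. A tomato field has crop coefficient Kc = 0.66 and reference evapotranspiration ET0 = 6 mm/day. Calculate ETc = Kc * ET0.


ETc = Kc * ET0
    = 0.66 * 6
    = 3.96 mm/day


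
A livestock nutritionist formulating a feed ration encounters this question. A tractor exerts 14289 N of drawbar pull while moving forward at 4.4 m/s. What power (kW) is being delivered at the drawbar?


P = F * v / 1000
  = 14289 * 4.4 / 1000
  = 62871.60 / 1000
  = 62.87 kW


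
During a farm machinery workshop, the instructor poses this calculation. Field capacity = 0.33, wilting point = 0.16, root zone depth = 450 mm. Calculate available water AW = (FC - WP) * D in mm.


AW = (FC - WP) * D
   = (0.33 - 0.16) * 450
   = 0.17 * 450
   = 76.50 mm


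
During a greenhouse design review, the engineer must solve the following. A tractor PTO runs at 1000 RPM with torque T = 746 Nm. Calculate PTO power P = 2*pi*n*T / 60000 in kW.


P = 2*pi*n*T / 60000
  = 2*pi * 1000 * 746 / 60000
  = 4687256.24 / 60000
  = 78.12 kW


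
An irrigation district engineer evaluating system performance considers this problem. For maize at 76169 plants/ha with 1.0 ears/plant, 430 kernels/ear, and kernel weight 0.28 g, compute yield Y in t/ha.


Y = density * ears * kernels * kw
  = 76169 * 1.0 * 430 * 0.28 g/ha
  = 9170747.60 g/ha
  = 9170.75 kg/ha = 9.17 t/ha


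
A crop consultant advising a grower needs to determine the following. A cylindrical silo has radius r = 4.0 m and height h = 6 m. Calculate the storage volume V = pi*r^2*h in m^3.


V = pi * r^2 * h
  = pi * 4.0^2 * 6
  = pi * 16 * 6
  = 301.59 m^3


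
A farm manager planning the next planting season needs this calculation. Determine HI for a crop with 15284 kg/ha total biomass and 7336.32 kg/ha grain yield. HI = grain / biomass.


HI = grain_yield / biomass
   = 7336.32 / 15284
   = 0.48


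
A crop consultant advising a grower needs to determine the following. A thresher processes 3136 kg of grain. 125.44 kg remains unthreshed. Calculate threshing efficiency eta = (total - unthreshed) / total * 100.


eta = (total - unthreshed) / total * 100
    = (3136 - 125.44) / 3136 * 100
    = 3010.56 / 3136 * 100
    = 96%


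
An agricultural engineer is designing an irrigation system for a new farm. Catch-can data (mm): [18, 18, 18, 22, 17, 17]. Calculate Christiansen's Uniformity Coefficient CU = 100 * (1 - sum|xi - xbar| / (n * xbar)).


xbar = 110 / 6 = 18.333
sum|xi - xbar| = 7.333
CU = 100 * (1 - 7.333 / (6 * 18.333))
   = 100 * (1 - 0.0667)
   = 93.33%


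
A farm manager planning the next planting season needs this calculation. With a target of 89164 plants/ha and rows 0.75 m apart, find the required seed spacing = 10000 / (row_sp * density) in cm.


spacing = 10000 / (row_sp * density)
        = 10000 / (0.75 * 89164)
        = 10000 / 66873
        = 0.14954 m = 14.95 cm


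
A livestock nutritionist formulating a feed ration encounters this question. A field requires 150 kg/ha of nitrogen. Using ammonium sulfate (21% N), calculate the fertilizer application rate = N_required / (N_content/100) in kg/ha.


Rate = N_required / (N_content / 100)
     = 150 / (21 / 100)
     = 150 / 0.21
     = 714.29 kg/ha


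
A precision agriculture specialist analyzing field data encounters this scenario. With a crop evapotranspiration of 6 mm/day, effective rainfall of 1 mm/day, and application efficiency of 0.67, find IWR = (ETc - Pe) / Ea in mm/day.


IWR = (ETc - Pe) / Ea
    = (6 - 1) / 0.67
    = 5 / 0.67
    = 7.46 mm/day


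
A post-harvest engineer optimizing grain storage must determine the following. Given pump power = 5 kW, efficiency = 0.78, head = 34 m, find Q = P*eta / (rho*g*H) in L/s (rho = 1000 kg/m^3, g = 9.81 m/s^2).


Q = (P * 1000 * eta) / (rho * g * H)
  = (5 * 1000 * 0.78) / (1000 * 9.81 * 34)
  = 3900 / 333540
  = 0.01169 m^3/s = 11.69 L/s


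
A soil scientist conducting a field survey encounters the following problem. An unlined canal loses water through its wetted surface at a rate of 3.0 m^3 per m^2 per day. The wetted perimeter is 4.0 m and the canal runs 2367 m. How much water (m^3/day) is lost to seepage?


S = C * P * L
  = 3.0 * 4.0 * 2367
  = 28404 m^3/day


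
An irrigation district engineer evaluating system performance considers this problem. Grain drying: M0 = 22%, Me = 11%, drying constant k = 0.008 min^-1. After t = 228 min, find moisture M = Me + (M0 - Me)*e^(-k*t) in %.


M = Me + (M0 - Me) * e^(-k*t)
  = 11 + (22 - 11) * e^(-0.008*228)
  = 11 + 11 * e^(-1.824)
  = 11 + 11 * 0.16138
  = 11 + 1.7752
  = 12.78%


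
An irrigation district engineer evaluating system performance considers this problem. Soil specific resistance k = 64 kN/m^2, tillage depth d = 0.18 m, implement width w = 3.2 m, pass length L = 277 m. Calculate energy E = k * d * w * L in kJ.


E = k * d * w * L
  = 64 * 0.18 * 3.2 * 277
  = 10211.33 kJ


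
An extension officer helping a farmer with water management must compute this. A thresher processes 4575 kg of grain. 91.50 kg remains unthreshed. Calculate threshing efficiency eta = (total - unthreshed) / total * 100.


eta = (total - unthreshed) / total * 100
    = (4575 - 91.50) / 4575 * 100
    = 4483.50 / 4575 * 100
    = 98%


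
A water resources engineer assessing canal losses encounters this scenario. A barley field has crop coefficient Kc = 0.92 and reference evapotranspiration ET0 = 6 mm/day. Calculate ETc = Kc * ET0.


ETc = Kc * ET0
    = 0.92 * 6
    = 5.52 mm/day


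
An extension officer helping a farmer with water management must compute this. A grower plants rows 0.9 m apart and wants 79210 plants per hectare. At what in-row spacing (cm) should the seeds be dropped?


spacing = 10000 / (row_sp * density)
        = 10000 / (0.9 * 79210)
        = 10000 / 71289
        = 0.14027 m = 14.03 cm


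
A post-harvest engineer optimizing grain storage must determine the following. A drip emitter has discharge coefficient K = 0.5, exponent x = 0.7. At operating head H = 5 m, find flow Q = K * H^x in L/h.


Q = K * H^x
  = 0.5 * 5^0.7
  = 0.5 * 3.0852
  = 1.54 L/h


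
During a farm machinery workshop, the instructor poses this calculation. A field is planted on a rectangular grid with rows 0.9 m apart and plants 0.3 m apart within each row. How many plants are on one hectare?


D = 10000 / (row_sp * plant_sp)
  = 10000 / (0.9 * 0.3)
  = 10000 / 0.2700
  = 37037.04 plants/ha


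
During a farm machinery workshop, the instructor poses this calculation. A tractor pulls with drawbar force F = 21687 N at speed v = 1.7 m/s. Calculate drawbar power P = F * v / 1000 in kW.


P = F * v / 1000
  = 21687 * 1.7 / 1000
  = 36867.90 / 1000
  = 36.87 kW


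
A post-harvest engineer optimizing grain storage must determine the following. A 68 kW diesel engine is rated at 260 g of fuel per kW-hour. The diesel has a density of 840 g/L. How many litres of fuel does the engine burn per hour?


FC = P * BSFC / rho_fuel
   = 68 * 260 / 840
   = 17680 / 840
   = 21.05 L/h


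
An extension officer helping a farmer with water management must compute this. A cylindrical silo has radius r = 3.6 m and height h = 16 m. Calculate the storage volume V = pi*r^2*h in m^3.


V = pi * r^2 * h
  = pi * 3.6^2 * 16
  = pi * 12.96 * 16
  = 651.44 m^3


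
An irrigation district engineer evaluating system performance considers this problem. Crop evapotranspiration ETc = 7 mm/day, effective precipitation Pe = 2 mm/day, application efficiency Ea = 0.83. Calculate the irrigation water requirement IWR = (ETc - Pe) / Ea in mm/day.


IWR = (ETc - Pe) / Ea
    = (7 - 2) / 0.83
    = 5 / 0.83
    = 6.02 mm/day


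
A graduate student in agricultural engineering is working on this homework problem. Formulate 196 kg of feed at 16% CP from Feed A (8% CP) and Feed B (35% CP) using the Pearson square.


parts_A = CP_b - target = 35 - 16 = 19
parts_B = target - CP_a = 16 - 8 = 8
total_parts = 19 + 8 = 27
Feed A = 196 * 19 / 27 = 137.93 kg
Feed B = 196 * 8 / 27 = 58.07 kg

137.93 kg


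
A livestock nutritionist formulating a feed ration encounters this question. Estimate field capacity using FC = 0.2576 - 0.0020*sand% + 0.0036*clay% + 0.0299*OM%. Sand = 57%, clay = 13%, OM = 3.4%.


FC = 0.2576 - 0.0020*57 + 0.0036*13 + 0.0299*3.4
   = 0.2576 - 0.1140 + 0.0468 + 0.1017
   = 0.2921


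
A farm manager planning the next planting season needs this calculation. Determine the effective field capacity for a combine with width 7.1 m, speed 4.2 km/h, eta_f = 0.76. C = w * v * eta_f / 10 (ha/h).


C = w * v * eta_f / 10
  = 7.1 * 4.2 * 0.76 / 10
  = 22.66 / 10
  = 2.27 ha/h


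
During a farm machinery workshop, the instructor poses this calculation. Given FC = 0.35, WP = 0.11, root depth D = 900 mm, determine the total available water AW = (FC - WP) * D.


AW = (FC - WP) * D
   = (0.35 - 0.11) * 900
   = 0.24 * 900
   = 216 mm


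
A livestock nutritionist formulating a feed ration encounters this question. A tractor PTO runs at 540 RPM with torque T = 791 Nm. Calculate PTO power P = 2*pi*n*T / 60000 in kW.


P = 2*pi*n*T / 60000
  = 2*pi * 540 * 791 / 60000
  = 2683799.77 / 60000
  = 44.73 kW


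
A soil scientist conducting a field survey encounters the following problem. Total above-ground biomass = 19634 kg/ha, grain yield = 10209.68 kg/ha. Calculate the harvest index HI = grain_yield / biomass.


HI = grain_yield / biomass
   = 10209.68 / 19634
   = 0.52


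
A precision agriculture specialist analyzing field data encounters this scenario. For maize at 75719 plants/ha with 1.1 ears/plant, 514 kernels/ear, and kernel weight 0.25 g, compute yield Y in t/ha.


Y = density * ears * kernels * kw
  = 75719 * 1.1 * 514 * 0.25 g/ha
  = 10702880.65 g/ha
  = 10702.88 kg/ha = 10.70 t/ha


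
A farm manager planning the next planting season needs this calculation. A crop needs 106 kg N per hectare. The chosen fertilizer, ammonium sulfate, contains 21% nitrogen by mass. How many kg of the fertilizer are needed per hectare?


Rate = N_required / (N_content / 100)
     = 106 / (21 / 100)
     = 106 / 0.21
     = 504.76 kg/ha


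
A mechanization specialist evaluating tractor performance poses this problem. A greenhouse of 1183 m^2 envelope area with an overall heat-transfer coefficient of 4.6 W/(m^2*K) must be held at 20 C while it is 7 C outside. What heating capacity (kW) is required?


dT = 20 - (7) = 13 K
Q = U * A * dT
  = 4.6 * 1183 * 13
  = 70743.40 W = 70.74 kW


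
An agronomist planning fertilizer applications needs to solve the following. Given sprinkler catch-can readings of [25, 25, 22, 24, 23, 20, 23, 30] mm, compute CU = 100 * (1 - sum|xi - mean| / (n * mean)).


xbar = 192 / 8 = 24
sum|xi - xbar| = 16
CU = 100 * (1 - 16 / (8 * 24))
   = 100 * (1 - 0.0833)
   = 91.67%


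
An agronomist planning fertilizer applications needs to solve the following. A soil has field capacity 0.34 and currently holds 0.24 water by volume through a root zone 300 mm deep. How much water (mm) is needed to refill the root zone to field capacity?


SMD = (FC - theta) * D
    = (0.34 - 0.24) * 300
    = 0.100 * 300
    = 30 mm


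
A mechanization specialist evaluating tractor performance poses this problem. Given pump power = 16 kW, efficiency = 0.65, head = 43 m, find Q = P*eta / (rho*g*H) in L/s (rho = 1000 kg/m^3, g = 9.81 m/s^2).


Q = (P * 1000 * eta) / (rho * g * H)
  = (16 * 1000 * 0.65) / (1000 * 9.81 * 43)
  = 10400 / 421830
  = 0.02465 m^3/s = 24.65 L/s


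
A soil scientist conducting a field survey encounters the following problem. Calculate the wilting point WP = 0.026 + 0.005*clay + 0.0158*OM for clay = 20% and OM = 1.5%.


WP = 0.026 + 0.005*20 + 0.0158*1.5
   = 0.026 + 0.1000 + 0.0237
   = 0.1497


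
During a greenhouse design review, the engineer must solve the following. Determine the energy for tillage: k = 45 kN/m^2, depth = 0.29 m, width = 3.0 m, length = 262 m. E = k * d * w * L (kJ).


E = k * d * w * L
  = 45 * 0.29 * 3.0 * 262
  = 10257.30 kJ


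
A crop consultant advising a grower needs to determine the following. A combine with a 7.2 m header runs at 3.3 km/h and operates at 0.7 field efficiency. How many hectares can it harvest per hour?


C = w * v * eta_f / 10
  = 7.2 * 3.3 * 0.7 / 10
  = 16.63 / 10
  = 1.66 ha/h


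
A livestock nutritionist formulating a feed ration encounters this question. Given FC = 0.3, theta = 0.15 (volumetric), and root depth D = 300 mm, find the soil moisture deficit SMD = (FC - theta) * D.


SMD = (FC - theta) * D
    = (0.3 - 0.15) * 300
    = 0.150 * 300
    = 45 mm


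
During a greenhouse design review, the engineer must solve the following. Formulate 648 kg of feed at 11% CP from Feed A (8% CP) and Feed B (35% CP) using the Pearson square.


parts_A = CP_b - target = 35 - 11 = 24
parts_B = target - CP_a = 11 - 8 = 3
total_parts = 24 + 3 = 27
Feed A = 648 * 24 / 27 = 576 kg
Feed B = 648 * 3 / 27 = 72 kg

576 kg


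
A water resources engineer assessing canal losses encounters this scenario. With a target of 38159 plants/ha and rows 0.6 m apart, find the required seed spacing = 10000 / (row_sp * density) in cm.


spacing = 10000 / (row_sp * density)
        = 10000 / (0.6 * 38159)
        = 10000 / 22895.40
        = 0.43677 m = 43.68 cm


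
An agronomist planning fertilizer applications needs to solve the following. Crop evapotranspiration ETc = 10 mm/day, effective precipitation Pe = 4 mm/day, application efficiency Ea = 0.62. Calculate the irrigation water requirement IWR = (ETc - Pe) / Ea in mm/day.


IWR = (ETc - Pe) / Ea
    = (10 - 4) / 0.62
    = 6 / 0.62
    = 9.68 mm/day


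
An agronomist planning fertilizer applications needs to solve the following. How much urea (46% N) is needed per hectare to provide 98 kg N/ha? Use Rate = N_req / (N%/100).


Rate = N_required / (N_content / 100)
     = 98 / (46 / 100)
     = 98 / 0.46
     = 213.04 kg/ha


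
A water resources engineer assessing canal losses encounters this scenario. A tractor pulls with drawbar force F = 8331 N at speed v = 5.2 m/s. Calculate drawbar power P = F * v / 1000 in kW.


P = F * v / 1000
  = 8331 * 5.2 / 1000
  = 43321.20 / 1000
  = 43.32 kW


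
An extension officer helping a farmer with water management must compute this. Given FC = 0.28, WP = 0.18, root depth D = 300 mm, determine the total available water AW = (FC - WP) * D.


AW = (FC - WP) * D
   = (0.28 - 0.18) * 300
   = 0.10 * 300
   = 30 mm


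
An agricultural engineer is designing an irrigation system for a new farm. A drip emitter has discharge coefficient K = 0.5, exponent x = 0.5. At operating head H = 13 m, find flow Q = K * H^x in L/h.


Q = K * H^x
  = 0.5 * 13^0.5
  = 0.5 * 3.6056
  = 1.80 L/h


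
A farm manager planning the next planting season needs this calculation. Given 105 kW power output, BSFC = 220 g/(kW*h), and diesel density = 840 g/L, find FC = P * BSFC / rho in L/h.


FC = P * BSFC / rho_fuel
   = 105 * 220 / 840
   = 23100 / 840
   = 27.50 L/h


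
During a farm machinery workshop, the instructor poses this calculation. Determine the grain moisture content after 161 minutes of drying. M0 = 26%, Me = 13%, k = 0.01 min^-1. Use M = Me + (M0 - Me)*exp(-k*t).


M = Me + (M0 - Me) * e^(-k*t)
  = 13 + (26 - 13) * e^(-0.01*161)
  = 13 + 13 * e^(-1.610)
  = 13 + 13 * 0.19989
  = 13 + 2.5985
  = 15.60%


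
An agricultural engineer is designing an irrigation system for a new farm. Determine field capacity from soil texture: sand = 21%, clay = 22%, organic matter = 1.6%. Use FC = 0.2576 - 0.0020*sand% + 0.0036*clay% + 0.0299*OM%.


FC = 0.2576 - 0.0020*21 + 0.0036*22 + 0.0299*1.6
   = 0.2576 - 0.0420 + 0.0792 + 0.0478
   = 0.3426


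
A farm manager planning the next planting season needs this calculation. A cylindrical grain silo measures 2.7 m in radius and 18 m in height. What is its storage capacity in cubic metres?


V = pi * r^2 * h
  = pi * 2.7^2 * 18
  = pi * 7.29 * 18
  = 412.24 m^3


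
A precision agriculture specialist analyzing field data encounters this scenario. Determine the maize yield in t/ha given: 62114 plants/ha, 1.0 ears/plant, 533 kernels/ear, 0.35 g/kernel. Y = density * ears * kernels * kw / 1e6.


Y = density * ears * kernels * kw
  = 62114 * 1.0 * 533 * 0.35 g/ha
  = 11587366.70 g/ha
  = 11587.37 kg/ha = 11.59 t/ha


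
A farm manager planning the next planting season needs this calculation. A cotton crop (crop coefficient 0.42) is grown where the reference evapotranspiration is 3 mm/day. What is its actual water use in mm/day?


ETc = Kc * ET0
    = 0.42 * 3
    = 1.26 mm/day


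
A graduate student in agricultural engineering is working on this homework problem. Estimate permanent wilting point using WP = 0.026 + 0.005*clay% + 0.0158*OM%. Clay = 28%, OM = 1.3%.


WP = 0.026 + 0.005*28 + 0.0158*1.3
   = 0.026 + 0.1400 + 0.0205
   = 0.1865


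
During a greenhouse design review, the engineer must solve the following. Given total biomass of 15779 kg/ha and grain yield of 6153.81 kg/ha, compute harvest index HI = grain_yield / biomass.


HI = grain_yield / biomass
   = 6153.81 / 15779
   = 0.39


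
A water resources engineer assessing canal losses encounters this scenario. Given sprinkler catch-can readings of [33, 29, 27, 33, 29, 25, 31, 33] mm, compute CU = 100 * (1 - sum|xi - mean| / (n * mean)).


xbar = 240 / 8 = 30
sum|xi - xbar| = 20
CU = 100 * (1 - 20 / (8 * 30))
   = 100 * (1 - 0.0833)
   = 91.67%


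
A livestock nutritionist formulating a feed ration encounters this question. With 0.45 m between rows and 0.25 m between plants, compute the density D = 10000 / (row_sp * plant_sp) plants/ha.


D = 10000 / (row_sp * plant_sp)
  = 10000 / (0.45 * 0.25)
  = 10000 / 0.1125
  = 88888.89 plants/ha


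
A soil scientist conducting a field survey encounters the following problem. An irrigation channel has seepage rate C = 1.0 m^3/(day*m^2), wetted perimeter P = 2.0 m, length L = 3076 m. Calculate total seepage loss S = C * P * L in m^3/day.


S = C * P * L
  = 1.0 * 2.0 * 3076
  = 6152 m^3/day


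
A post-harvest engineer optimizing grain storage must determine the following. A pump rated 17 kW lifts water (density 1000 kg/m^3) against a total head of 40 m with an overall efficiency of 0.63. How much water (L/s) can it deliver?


Q = (P * 1000 * eta) / (rho * g * H)
  = (17 * 1000 * 0.63) / (1000 * 9.81 * 40)
  = 10710 / 392400
  = 0.02729 m^3/s = 27.29 L/s


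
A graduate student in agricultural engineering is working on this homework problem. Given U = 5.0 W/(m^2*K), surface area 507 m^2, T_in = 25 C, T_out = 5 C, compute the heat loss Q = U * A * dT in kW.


dT = 25 - (5) = 20 K
Q = U * A * dT
  = 5.0 * 507 * 20
  = 50700 W = 50.70 kW


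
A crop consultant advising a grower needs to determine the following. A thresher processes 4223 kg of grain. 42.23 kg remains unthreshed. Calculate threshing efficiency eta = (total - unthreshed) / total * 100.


eta = (total - unthreshed) / total * 100
    = (4223 - 42.23) / 4223 * 100
    = 4180.77 / 4223 * 100
    = 99%


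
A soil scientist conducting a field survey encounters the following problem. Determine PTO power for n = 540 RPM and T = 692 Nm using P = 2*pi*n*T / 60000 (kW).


P = 2*pi*n*T / 60000
  = 2*pi * 540 * 692 / 60000
  = 2347900.69 / 60000
  = 39.13 kW


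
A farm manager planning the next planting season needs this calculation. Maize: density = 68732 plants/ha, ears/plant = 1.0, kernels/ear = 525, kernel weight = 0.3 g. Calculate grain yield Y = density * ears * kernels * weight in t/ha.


Y = density * ears * kernels * kw
  = 68732 * 1.0 * 525 * 0.3 g/ha
  = 10825290 g/ha
  = 10825.29 kg/ha = 10.83 t/ha


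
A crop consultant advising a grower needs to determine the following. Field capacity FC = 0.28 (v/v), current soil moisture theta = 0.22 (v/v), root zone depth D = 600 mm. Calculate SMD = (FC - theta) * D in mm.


SMD = (FC - theta) * D
    = (0.28 - 0.22) * 600
    = 0.060 * 600
    = 36 mm


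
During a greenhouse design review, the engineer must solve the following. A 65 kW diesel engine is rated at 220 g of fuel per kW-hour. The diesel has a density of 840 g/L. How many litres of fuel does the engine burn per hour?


FC = P * BSFC / rho_fuel
   = 65 * 220 / 840
   = 14300 / 840
   = 17.02 L/h


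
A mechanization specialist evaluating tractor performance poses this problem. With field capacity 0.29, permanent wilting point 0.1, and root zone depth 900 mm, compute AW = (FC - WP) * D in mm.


AW = (FC - WP) * D
   = (0.29 - 0.1) * 900
   = 0.19 * 900
   = 171 mm


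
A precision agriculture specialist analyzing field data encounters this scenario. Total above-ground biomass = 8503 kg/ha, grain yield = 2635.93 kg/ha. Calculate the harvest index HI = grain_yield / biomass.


HI = grain_yield / biomass
   = 2635.93 / 8503
   = 0.31


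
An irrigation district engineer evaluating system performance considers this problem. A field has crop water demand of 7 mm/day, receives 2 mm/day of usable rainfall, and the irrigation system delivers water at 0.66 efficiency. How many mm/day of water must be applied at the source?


IWR = (ETc - Pe) / Ea
    = (7 - 2) / 0.66
    = 5 / 0.66
    = 7.58 mm/day


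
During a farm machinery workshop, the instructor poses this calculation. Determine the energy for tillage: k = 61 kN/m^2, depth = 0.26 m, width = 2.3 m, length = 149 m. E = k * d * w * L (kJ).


E = k * d * w * L
  = 61 * 0.26 * 2.3 * 149
  = 5435.22 kJ


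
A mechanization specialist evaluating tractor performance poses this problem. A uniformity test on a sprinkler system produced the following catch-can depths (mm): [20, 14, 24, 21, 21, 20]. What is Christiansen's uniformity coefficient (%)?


xbar = 120 / 6 = 20
sum|xi - xbar| = 12
CU = 100 * (1 - 12 / (6 * 20))
   = 100 * (1 - 0.1000)
   = 90%


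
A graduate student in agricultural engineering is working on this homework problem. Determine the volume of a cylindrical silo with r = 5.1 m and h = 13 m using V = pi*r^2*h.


V = pi * r^2 * h
  = pi * 5.1^2 * 13
  = pi * 26.01 * 13
  = 1062.27 m^3


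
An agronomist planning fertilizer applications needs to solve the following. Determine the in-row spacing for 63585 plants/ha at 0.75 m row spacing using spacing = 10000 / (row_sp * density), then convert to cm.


spacing = 10000 / (row_sp * density)
        = 10000 / (0.75 * 63585)
        = 10000 / 47688.75
        = 0.20969 m = 20.97 cm


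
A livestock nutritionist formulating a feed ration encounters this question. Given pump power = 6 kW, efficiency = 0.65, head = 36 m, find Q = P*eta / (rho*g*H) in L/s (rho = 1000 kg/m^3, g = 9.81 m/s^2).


Q = (P * 1000 * eta) / (rho * g * H)
  = (6 * 1000 * 0.65) / (1000 * 9.81 * 36)
  = 3900 / 353160
  = 0.01104 m^3/s = 11.04 L/s


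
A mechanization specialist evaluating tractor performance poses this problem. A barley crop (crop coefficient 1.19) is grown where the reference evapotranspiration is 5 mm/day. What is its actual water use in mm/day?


ETc = Kc * ET0
    = 1.19 * 5
    = 5.95 mm/day


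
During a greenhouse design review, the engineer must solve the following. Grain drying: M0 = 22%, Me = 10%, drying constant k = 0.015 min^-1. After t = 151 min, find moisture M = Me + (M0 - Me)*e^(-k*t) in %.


M = Me + (M0 - Me) * e^(-k*t)
  = 10 + (22 - 10) * e^(-0.015*151)
  = 10 + 12 * e^(-2.265)
  = 10 + 12 * 0.10383
  = 10 + 1.2460
  = 11.25%


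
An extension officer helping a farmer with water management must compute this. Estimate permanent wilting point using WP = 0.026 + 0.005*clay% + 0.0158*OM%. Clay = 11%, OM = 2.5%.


WP = 0.026 + 0.005*11 + 0.0158*2.5
   = 0.026 + 0.0550 + 0.0395
   = 0.1205


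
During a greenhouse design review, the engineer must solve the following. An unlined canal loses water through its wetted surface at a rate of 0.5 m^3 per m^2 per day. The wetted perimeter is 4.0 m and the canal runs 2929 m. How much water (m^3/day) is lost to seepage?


S = C * P * L
  = 0.5 * 4.0 * 2929
  = 5858 m^3/day


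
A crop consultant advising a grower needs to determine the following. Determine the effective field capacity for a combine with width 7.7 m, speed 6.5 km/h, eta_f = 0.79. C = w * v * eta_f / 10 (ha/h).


C = w * v * eta_f / 10
  = 7.7 * 6.5 * 0.79 / 10
  = 39.54 / 10
  = 3.95 ha/h


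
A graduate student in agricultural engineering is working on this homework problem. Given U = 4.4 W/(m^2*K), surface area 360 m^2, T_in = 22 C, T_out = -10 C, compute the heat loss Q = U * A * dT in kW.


dT = 22 - (-10) = 32 K
Q = U * A * dT
  = 4.4 * 360 * 32
  = 50688 W = 50.69 kW


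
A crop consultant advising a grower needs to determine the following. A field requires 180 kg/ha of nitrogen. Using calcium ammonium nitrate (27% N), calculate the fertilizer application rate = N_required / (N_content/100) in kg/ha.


Rate = N_required / (N_content / 100)
     = 180 / (27 / 100)
     = 180 / 0.27
     = 666.67 kg/ha


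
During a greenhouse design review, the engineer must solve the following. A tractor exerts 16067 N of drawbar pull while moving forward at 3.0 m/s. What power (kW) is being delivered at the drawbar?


P = F * v / 1000
  = 16067 * 3.0 / 1000
  = 48201 / 1000
  = 48.20 kW


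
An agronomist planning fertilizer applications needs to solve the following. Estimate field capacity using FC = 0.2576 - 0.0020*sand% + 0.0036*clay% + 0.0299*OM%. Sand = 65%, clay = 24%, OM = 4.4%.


FC = 0.2576 - 0.0020*65 + 0.0036*24 + 0.0299*4.4
   = 0.2576 - 0.1300 + 0.0864 + 0.1316
   = 0.3456


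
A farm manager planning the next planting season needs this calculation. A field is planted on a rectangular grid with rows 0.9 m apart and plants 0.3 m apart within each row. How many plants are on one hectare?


D = 10000 / (row_sp * plant_sp)
  = 10000 / (0.9 * 0.3)
  = 10000 / 0.2700
  = 37037.04 plants/ha


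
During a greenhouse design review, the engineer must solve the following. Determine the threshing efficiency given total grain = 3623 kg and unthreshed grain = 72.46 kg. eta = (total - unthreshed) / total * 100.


eta = (total - unthreshed) / total * 100
    = (3623 - 72.46) / 3623 * 100
    = 3550.54 / 3623 * 100
    = 98%


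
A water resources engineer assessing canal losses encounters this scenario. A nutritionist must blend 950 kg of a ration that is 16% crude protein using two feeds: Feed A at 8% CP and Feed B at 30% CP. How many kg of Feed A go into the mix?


parts_A = CP_b - target = 30 - 16 = 14
parts_B = target - CP_a = 16 - 8 = 8
total_parts = 14 + 8 = 22
Feed A = 950 * 14 / 22 = 604.55 kg
Feed B = 950 * 8 / 22 = 345.45 kg

604.55 kg


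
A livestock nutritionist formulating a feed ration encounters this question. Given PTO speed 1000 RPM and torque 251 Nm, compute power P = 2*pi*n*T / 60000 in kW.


P = 2*pi*n*T / 60000
  = 2*pi * 1000 * 251 / 60000
  = 1577079.51 / 60000
  = 26.28 kW


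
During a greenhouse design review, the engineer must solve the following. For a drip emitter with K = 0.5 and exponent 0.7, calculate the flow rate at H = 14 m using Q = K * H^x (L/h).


Q = K * H^x
  = 0.5 * 14^0.7
  = 0.5 * 6.3429
  = 3.17 L/h


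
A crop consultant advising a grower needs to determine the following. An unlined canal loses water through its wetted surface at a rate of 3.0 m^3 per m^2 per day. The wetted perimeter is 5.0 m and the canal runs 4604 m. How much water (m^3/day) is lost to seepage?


S = C * P * L
  = 3.0 * 5.0 * 4604
  = 69060 m^3/day


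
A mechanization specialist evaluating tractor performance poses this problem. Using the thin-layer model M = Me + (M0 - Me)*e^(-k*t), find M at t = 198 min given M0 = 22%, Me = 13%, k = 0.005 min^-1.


M = Me + (M0 - Me) * e^(-k*t)
  = 13 + (22 - 13) * e^(-0.005*198)
  = 13 + 9 * e^(-0.990)
  = 13 + 9 * 0.37158
  = 13 + 3.3442
  = 16.34%


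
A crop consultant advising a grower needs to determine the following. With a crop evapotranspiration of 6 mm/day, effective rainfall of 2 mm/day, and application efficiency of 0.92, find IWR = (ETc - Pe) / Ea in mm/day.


IWR = (ETc - Pe) / Ea
    = (6 - 2) / 0.92
    = 4 / 0.92
    = 4.35 mm/day


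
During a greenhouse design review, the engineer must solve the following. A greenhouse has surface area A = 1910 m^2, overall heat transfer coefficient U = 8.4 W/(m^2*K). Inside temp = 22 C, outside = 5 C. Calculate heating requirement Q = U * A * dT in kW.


dT = 22 - (5) = 17 K
Q = U * A * dT
  = 8.4 * 1910 * 17
  = 272748 W = 272.75 kW


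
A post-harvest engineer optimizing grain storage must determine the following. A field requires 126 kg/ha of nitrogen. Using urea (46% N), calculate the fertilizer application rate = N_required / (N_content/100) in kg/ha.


Rate = N_required / (N_content / 100)
     = 126 / (46 / 100)
     = 126 / 0.46
     = 273.91 kg/ha


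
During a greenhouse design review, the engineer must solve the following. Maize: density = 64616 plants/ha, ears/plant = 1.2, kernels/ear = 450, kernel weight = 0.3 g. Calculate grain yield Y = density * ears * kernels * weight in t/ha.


Y = density * ears * kernels * kw
  = 64616 * 1.2 * 450 * 0.3 g/ha
  = 10467792 g/ha
  = 10467.79 kg/ha = 10.47 t/ha


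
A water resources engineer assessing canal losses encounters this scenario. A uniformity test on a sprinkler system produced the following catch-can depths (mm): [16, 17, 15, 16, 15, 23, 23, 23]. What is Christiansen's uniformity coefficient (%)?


xbar = 148 / 8 = 18.500
sum|xi - xbar| = 27
CU = 100 * (1 - 27 / (8 * 18.500))
   = 100 * (1 - 0.1824)
   = 81.76%


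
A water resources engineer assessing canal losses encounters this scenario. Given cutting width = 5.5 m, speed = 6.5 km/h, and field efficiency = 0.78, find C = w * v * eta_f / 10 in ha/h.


C = w * v * eta_f / 10
  = 5.5 * 6.5 * 0.78 / 10
  = 27.89 / 10
  = 2.79 ha/h


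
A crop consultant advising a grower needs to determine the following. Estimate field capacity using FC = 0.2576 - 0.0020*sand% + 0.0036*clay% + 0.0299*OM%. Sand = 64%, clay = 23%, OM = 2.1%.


FC = 0.2576 - 0.0020*64 + 0.0036*23 + 0.0299*2.1
   = 0.2576 - 0.1280 + 0.0828 + 0.0628
   = 0.2752


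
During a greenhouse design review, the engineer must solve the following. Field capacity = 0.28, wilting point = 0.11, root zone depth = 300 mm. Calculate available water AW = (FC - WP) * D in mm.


AW = (FC - WP) * D
   = (0.28 - 0.11) * 300
   = 0.17 * 300
   = 51 mm


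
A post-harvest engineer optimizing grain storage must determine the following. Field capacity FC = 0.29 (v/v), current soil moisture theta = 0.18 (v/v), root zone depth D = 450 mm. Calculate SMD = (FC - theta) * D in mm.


SMD = (FC - theta) * D
    = (0.29 - 0.18) * 450
    = 0.110 * 450
    = 49.50 mm


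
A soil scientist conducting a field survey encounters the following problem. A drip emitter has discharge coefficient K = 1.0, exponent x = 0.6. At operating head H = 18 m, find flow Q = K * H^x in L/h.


Q = K * H^x
  = 1.0 * 18^0.6
  = 1.0 * 5.6645
  = 5.66 L/h


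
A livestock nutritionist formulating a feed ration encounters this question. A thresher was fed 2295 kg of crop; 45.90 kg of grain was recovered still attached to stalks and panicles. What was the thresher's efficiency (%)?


eta = (total - unthreshed) / total * 100
    = (2295 - 45.90) / 2295 * 100
    = 2249.10 / 2295 * 100
    = 98%


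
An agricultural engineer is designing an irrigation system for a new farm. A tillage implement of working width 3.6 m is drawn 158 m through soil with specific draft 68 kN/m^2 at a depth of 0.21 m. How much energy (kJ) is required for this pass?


E = k * d * w * L
  = 68 * 0.21 * 3.6 * 158
  = 8122.46 kJ


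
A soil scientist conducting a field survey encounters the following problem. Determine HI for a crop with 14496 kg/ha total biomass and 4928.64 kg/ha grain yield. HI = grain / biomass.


HI = grain_yield / biomass
   = 4928.64 / 14496
   = 0.34


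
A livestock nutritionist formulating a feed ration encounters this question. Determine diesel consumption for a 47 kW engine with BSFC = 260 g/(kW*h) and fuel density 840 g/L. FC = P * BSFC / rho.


FC = P * BSFC / rho_fuel
   = 47 * 260 / 840
   = 12220 / 840
   = 14.55 L/h


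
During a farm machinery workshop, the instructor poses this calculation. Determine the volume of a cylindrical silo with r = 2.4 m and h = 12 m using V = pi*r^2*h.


V = pi * r^2 * h
  = pi * 2.4^2 * 12
  = pi * 5.76 * 12
  = 217.15 m^3


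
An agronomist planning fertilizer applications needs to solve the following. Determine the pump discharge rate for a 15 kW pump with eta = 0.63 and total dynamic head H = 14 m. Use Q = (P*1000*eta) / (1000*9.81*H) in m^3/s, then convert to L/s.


Q = (P * 1000 * eta) / (rho * g * H)
  = (15 * 1000 * 0.63) / (1000 * 9.81 * 14)
  = 9450 / 137340
  = 0.06881 m^3/s = 68.81 L/s


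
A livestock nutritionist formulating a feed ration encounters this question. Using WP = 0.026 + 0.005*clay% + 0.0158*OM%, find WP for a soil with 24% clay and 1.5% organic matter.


WP = 0.026 + 0.005*24 + 0.0158*1.5
   = 0.026 + 0.1200 + 0.0237
   = 0.1697


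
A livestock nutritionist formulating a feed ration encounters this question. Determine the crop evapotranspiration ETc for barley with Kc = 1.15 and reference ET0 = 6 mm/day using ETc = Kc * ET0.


ETc = Kc * ET0
    = 1.15 * 6
    = 6.90 mm/day


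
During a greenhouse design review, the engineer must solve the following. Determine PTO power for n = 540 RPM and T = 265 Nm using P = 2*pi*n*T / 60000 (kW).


P = 2*pi*n*T / 60000
  = 2*pi * 540 * 265 / 60000
  = 899123.82 / 60000
  = 14.99 kW


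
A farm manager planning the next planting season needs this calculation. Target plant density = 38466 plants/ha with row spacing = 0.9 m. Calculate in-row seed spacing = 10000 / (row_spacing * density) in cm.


spacing = 10000 / (row_sp * density)
        = 10000 / (0.9 * 38466)
        = 10000 / 34619.40
        = 0.28886 m = 28.89 cm


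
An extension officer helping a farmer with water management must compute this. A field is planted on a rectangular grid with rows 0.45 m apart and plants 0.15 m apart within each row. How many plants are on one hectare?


D = 10000 / (row_sp * plant_sp)
  = 10000 / (0.45 * 0.15)
  = 10000 / 0.0675
  = 148148.15 plants/ha


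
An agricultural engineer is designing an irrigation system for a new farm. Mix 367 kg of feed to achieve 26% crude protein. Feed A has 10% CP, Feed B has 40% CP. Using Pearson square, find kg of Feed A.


parts_A = CP_b - target = 40 - 26 = 14
parts_B = target - CP_a = 26 - 10 = 16
total_parts = 14 + 16 = 30
Feed A = 367 * 14 / 30 = 171.27 kg
Feed B = 367 * 16 / 30 = 195.73 kg

171.27 kg


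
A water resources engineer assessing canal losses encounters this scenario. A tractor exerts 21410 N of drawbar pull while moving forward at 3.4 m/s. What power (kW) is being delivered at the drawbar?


P = F * v / 1000
  = 21410 * 3.4 / 1000
  = 72794 / 1000
  = 72.79 kW


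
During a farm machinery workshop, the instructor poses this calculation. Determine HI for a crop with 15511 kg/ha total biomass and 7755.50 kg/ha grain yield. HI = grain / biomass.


HI = grain_yield / biomass
   = 7755.50 / 15511
   = 0.50


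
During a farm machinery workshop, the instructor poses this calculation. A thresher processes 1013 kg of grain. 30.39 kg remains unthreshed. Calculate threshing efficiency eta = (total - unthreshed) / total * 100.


eta = (total - unthreshed) / total * 100
    = (1013 - 30.39) / 1013 * 100
    = 982.61 / 1013 * 100
    = 97%


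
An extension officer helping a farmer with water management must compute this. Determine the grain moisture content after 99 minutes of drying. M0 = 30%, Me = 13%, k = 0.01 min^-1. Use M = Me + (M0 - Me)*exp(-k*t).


M = Me + (M0 - Me) * e^(-k*t)
  = 13 + (30 - 13) * e^(-0.01*99)
  = 13 + 17 * e^(-0.990)
  = 13 + 17 * 0.37158
  = 13 + 6.3168
  = 19.32%


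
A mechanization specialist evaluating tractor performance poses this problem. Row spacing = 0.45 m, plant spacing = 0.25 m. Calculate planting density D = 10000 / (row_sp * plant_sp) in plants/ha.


D = 10000 / (row_sp * plant_sp)
  = 10000 / (0.45 * 0.25)
  = 10000 / 0.1125
  = 88888.89 plants/ha


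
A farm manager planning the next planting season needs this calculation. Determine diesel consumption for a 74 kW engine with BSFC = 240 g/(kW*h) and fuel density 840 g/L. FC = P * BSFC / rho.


FC = P * BSFC / rho_fuel
   = 74 * 240 / 840
   = 17760 / 840
   = 21.14 L/h


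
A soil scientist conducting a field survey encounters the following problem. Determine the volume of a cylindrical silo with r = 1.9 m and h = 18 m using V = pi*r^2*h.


V = pi * r^2 * h
  = pi * 1.9^2 * 18
  = pi * 3.61 * 18
  = 204.14 m^3


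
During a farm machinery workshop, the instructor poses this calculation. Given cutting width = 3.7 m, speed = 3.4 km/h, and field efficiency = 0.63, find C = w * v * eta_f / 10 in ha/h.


C = w * v * eta_f / 10
  = 3.7 * 3.4 * 0.63 / 10
  = 7.93 / 10
  = 0.79 ha/h


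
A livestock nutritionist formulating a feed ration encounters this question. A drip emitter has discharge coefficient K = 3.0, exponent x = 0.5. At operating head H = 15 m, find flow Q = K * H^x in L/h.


Q = K * H^x
  = 3.0 * 15^0.5
  = 3.0 * 3.8730
  = 11.62 L/h


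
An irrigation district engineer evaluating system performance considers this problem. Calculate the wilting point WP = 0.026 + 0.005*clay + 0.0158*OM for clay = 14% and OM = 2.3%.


WP = 0.026 + 0.005*14 + 0.0158*2.3
   = 0.026 + 0.0700 + 0.0363
   = 0.1323


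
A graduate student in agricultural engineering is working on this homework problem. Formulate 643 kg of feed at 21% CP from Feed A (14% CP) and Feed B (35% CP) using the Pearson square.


parts_A = CP_b - target = 35 - 21 = 14
parts_B = target - CP_a = 21 - 14 = 7
total_parts = 14 + 7 = 21
Feed A = 643 * 14 / 21 = 428.67 kg
Feed B = 643 * 7 / 21 = 214.33 kg

428.67 kg


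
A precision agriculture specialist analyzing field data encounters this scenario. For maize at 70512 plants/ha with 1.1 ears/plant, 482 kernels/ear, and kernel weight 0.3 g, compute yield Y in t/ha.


Y = density * ears * kernels * kw
  = 70512 * 1.1 * 482 * 0.3 g/ha
  = 11215638.72 g/ha
  = 11215.64 kg/ha = 11.22 t/ha


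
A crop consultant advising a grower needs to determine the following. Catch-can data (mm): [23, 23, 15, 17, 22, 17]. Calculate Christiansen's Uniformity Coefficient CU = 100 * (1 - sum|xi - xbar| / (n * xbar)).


xbar = 117 / 6 = 19.500
sum|xi - xbar| = 19
CU = 100 * (1 - 19 / (6 * 19.500))
   = 100 * (1 - 0.1624)
   = 83.76%


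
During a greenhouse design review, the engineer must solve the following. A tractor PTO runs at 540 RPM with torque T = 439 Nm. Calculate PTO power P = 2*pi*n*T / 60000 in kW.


P = 2*pi*n*T / 60000
  = 2*pi * 540 * 439 / 60000
  = 1489491.91 / 60000
  = 24.82 kW


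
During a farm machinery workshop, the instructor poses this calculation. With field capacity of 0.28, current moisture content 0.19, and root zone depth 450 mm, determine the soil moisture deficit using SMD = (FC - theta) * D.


SMD = (FC - theta) * D
    = (0.28 - 0.19) * 450
    = 0.090 * 450
    = 40.50 mm
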